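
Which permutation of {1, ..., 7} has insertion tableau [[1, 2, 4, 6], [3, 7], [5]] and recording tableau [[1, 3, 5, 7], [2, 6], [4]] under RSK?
Reverse the RSK construction: for i from n down to 1, find the cell of Q containing i, remove the entry at that cell from P, and reverse-bump it up through P; the value ejected from row 1 is w(i).

Step i=7: Q has 7 at row 1, column 4; remove that cell from P, ejecting 6. So w(7) = 6. P is now [[1, 2, 4], [3, 7], [5]].
Step i=6: Q has 6 at row 2, column 2; remove 7 from row 2 of P and reverse-bump: 7 enters row 1 and ejects 4. So w(6) = 4. P is now [[1, 2, 7], [3], [5]].
Step i=5: Q has 5 at row 1, column 3; remove that cell from P, ejecting 7. So w(5) = 7. P is now [[1, 2], [3], [5]].
Step i=4: Q has 4 at row 3, column 1; remove 5 from row 3 of P and reverse-bump: 5 enters row 2 and ejects 3; 3 enters row 1 and ejects 2. So w(4) = 2. P is now [[1, 3], [5]].
Step i=3: Q has 3 at row 1, column 2; remove that cell from P, ejecting 3. So w(3) = 3. P is now [[1], [5]].
Step i=2: Q has 2 at row 2, column 1; remove 5 from row 2 of P and reverse-bump: 5 enters row 1 and ejects 1. So w(2) = 1. P is now [[5]].
Step i=1: Q has 1 at row 1, column 1; remove that cell from P, ejecting 5. So w(1) = 5. P is now [].

So w = 5 1 3 2 7 4 6.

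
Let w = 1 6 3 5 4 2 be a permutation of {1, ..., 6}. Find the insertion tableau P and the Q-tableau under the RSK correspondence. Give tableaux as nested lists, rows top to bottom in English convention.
P = [[1, 2, 4], [3], [5], [6]], Q = [[1, 2, 4], [3], [5], [6]]

Insert each entry of the permutation into P by Schensted row insertion, recording in Q the position of each new cell.

Insert 1: appended to row 1. P = [[1]].
Insert 6: appended to row 1. P = [[1, 6]].
Insert 3: 3 bumps 6 from row 1; 6 starts row 2. P = [[1, 3], [6]].
Insert 5: appended to row 1. P = [[1, 3, 5], [6]].
Insert 4: 4 bumps 5 from row 1; 5 bumps 6 from row 2; 6 starts row 3. P = [[1, 3, 4], [5], [6]].
Insert 2: 2 bumps 3 from row 1; 3 bumps 5 from row 2; 5 bumps 6 from row 3; 6 starts row 4. P = [[1, 2, 4], [3], [5], [6]].

So P = [[1, 2, 4], [3], [5], [6]], Q = [[1, 2, 4], [3], [5], [6]].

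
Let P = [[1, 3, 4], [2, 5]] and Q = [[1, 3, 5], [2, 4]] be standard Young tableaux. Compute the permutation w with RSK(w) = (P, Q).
2 1 5 3 4

Reverse the RSK construction: for i from n down to 1, find the cell of Q containing i, remove the entry at that cell from P, and reverse-bump it up through P; the value ejected from row 1 is w(i).

Step i=5: Q has 5 at row 1, column 3; remove that cell from P, ejecting 4. So w(5) = 4. P is now [[1, 3], [2, 5]].
Step i=4: Q has 4 at row 2, column 2; remove 5 from row 2 of P and reverse-bump: 5 enters row 1 and ejects 3. So w(4) = 3. P is now [[1, 5], [2]].
Step i=3: Q has 3 at row 1, column 2; remove that cell from P, ejecting 5. So w(3) = 5. P is now [[1], [2]].
Step i=2: Q has 2 at row 2, column 1; remove 2 from row 2 of P and reverse-bump: 2 enters row 1 and ejects 1. So w(2) = 1. P is now [[2]].
Step i=1: Q has 1 at row 1, column 1; remove that cell from P, ejecting 2. So w(1) = 2. P is now [].

So w = 2 1 5 3 4.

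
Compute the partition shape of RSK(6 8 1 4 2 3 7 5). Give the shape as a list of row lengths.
[4, 2, 2]

Row-insert each entry into an empty tableau.

After inserting 6: P = [[6]].
After inserting 8: P = [[6, 8]].
After inserting 1: P = [[1, 8], [6]].
After inserting 4: P = [[1, 4], [6, 8]].
After inserting 2: P = [[1, 2], [4, 8], [6]].
After inserting 3: P = [[1, 2, 3], [4, 8], [6]].
After inserting 7: P = [[1, 2, 3, 7], [4, 8], [6]].
After inserting 5: P = [[1, 2, 3, 5], [4, 7], [6, 8]].

The final insertion tableau P = [[1, 2, 3, 5], [4, 7], [6, 8]] has shape [4, 2, 2].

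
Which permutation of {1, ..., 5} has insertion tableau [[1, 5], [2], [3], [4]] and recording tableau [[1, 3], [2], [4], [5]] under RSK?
4 3 5 2 1

Reverse the RSK construction: for i from n down to 1, find the cell of Q containing i, remove the entry at that cell from P, and reverse-bump it up through P; the value ejected from row 1 is w(i).

Step i=5: Q has 5 at row 4, column 1; remove 4 from row 4 of P and reverse-bump: 4 enters row 3 and ejects 3; 3 enters row 2 and ejects 2; 2 enters row 1 and ejects 1. So w(5) = 1. P is now [[2, 5], [3], [4]].
Step i=4: Q has 4 at row 3, column 1; remove 4 from row 3 of P and reverse-bump: 4 enters row 2 and ejects 3; 3 enters row 1 and ejects 2. So w(4) = 2. P is now [[3, 5], [4]].
Step i=3: Q has 3 at row 1, column 2; remove that cell from P, ejecting 5. So w(3) = 5. P is now [[3], [4]].
Step i=2: Q has 2 at row 2, column 1; remove 4 from row 2 of P and reverse-bump: 4 enters row 1 and ejects 3. So w(2) = 3. P is now [[4]].
Step i=1: Q has 1 at row 1, column 1; remove that cell from P, ejecting 4. So w(1) = 4. P is now [].

So w = 4 3 5 2 1.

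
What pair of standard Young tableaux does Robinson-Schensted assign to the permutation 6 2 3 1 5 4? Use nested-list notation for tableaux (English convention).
Insert each entry of the permutation into P by Schensted row insertion, recording in Q the position of each new cell.

Insert 6: appended to row 1. P = [[6]].
Insert 2: 2 bumps 6 from row 1; 6 starts row 2. P = [[2], [6]].
Insert 3: appended to row 1. P = [[2, 3], [6]].
Insert 1: 1 bumps 2 from row 1; 2 bumps 6 from row 2; 6 starts row 3. P = [[1, 3], [2], [6]].
Insert 5: appended to row 1. P = [[1, 3, 5], [2], [6]].
Insert 4: 4 bumps 5 from row 1; 5 appends to row 2. P = [[1, 3, 4], [2, 5], [6]].

So P = [[1, 3, 4], [2, 5], [6]], Q = [[1, 3, 5], [2, 6], [4]].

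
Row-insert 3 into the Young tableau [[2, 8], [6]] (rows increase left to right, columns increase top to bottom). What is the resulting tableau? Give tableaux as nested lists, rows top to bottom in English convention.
[[2, 3], [6, 8]]

In row 1, 3 replaces 8 (the leftmost entry greater than 3); 8 is bumped to row 2. 8 is appended to row 2. The new tableau is [[2, 3], [6, 8]].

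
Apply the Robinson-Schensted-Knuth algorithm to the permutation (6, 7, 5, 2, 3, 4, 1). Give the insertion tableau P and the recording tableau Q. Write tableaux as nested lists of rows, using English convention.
P = [[1, 3, 4], [2, 7], [5], [6]], Q = [[1, 2, 6], [3, 5], [4], [7]]

Insert each entry of the permutation into P by Schensted row insertion, recording in Q the position of each new cell.

Insert 6: appended to row 1. P = [[6]], Q = [[1]].
Insert 7: appended to row 1. P = [[6, 7]], Q = [[1, 2]].
Insert 5: 5 bumps 6 from row 1; 6 starts row 2. P = [[5, 7], [6]], Q = [[1, 2], [3]].
Insert 2: 2 bumps 5 from row 1; 5 bumps 6 from row 2; 6 starts row 3. P = [[2, 7], [5], [6]], Q = [[1, 2], [3], [4]].
Insert 3: 3 bumps 7 from row 1; 7 appends to row 2. P = [[2, 3], [5, 7], [6]], Q = [[1, 2], [3, 5], [4]].
Insert 4: appended to row 1. P = [[2, 3, 4], [5, 7], [6]], Q = [[1, 2, 6], [3, 5], [4]].
Insert 1: 1 bumps 2 from row 1; 2 bumps 5 from row 2; 5 bumps 6 from row 3; 6 starts row 4. P = [[1, 3, 4], [2, 7], [5], [6]], Q = [[1, 2, 6], [3, 5], [4], [7]].

So P = [[1, 3, 4], [2, 7], [5], [6]], Q = [[1, 2, 6], [3, 5], [4], [7]].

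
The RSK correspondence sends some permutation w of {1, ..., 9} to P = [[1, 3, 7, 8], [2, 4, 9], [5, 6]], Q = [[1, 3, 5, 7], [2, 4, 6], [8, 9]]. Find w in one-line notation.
Reverse the RSK construction: for i from n down to 1, find the cell of Q containing i, remove the entry at that cell from P, and reverse-bump it up through P; the value ejected from row 1 is w(i).

Step i=9: Q has 9 at row 3, column 2; remove 6 from row 3 of P and reverse-bump: 6 enters row 2 and ejects 4; 4 enters row 1 and ejects 3. So w(9) = 3. P is now [[1, 4, 7, 8], [2, 6, 9], [5]].
Step i=8: Q has 8 at row 3, column 1; remove 5 from row 3 of P and reverse-bump: 5 enters row 2 and ejects 2; 2 enters row 1 and ejects 1. So w(8) = 1. P is now [[2, 4, 7, 8], [5, 6, 9]].
Step i=7: Q has 7 at row 1, column 4; remove that cell from P, ejecting 8. So w(7) = 8. P is now [[2, 4, 7], [5, 6, 9]].
Step i=6: Q has 6 at row 2, column 3; remove 9 from row 2 of P and reverse-bump: 9 enters row 1 and ejects 7. So w(6) = 7. P is now [[2, 4, 9], [5, 6]].
Step i=5: Q has 5 at row 1, column 3; remove that cell from P, ejecting 9. So w(5) = 9. P is now [[2, 4], [5, 6]].
Step i=4: Q has 4 at row 2, column 2; remove 6 from row 2 of P and reverse-bump: 6 enters row 1 and ejects 4. So w(4) = 4. P is now [[2, 6], [5]].
Step i=3: Q has 3 at row 1, column 2; remove that cell from P, ejecting 6. So w(3) = 6. P is now [[2], [5]].
Step i=2: Q has 2 at row 2, column 1; remove 5 from row 2 of P and reverse-bump: 5 enters row 1 and ejects 2. So w(2) = 2. P is now [[5]].
Step i=1: Q has 1 at row 1, column 1; remove that cell from P, ejecting 5. So w(1) = 5. P is now [].

So w = 5 2 6 4 9 7 8 1 3.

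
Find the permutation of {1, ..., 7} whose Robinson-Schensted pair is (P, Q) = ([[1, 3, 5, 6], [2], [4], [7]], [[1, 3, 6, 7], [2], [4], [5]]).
7 2 4 3 1 5 6

Reverse the RSK construction: for i from n down to 1, find the cell of Q containing i, remove the entry at that cell from P, and reverse-bump it up through P; the value ejected from row 1 is w(i).

Step i=7: Q has 7 at row 1, column 4; remove that cell from P, ejecting 6. So w(7) = 6. P is now [[1, 3, 5], [2], [4], [7]].
Step i=6: Q has 6 at row 1, column 3; remove that cell from P, ejecting 5. So w(6) = 5. P is now [[1, 3], [2], [4], [7]].
Step i=5: Q has 5 at row 4, column 1; remove 7 from row 4 of P and reverse-bump: 7 enters row 3 and ejects 4; 4 enters row 2 and ejects 2; 2 enters row 1 and ejects 1. So w(5) = 1. P is now [[2, 3], [4], [7]].
Step i=4: Q has 4 at row 3, column 1; remove 7 from row 3 of P and reverse-bump: 7 enters row 2 and ejects 4; 4 enters row 1 and ejects 3. So w(4) = 3. P is now [[2, 4], [7]].
Step i=3: Q has 3 at row 1, column 2; remove that cell from P, ejecting 4. So w(3) = 4. P is now [[2], [7]].
Step i=2: Q has 2 at row 2, column 1; remove 7 from row 2 of P and reverse-bump: 7 enters row 1 and ejects 2. So w(2) = 2. P is now [[7]].
Step i=1: Q has 1 at row 1, column 1; remove that cell from P, ejecting 7. So w(1) = 7. P is now [].

So w = 7 2 4 3 1 5 6.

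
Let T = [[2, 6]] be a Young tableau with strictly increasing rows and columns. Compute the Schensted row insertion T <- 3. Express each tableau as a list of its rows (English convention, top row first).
In row 1, 3 replaces 6 (the leftmost entry greater than 3); 6 is bumped to row 2. 6 starts a new row 2. The new tableau is [[2, 3], [6]].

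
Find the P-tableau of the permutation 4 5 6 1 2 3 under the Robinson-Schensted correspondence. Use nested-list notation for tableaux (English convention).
P = [[1, 2, 3], [4, 5, 6]]

Insert 4: appended to row 1. P = [[4]].
Insert 5: appended to row 1. P = [[4, 5]].
Insert 6: appended to row 1. P = [[4, 5, 6]].
Insert 1: 1 bumps 4 from row 1; 4 starts row 2. P = [[1, 5, 6], [4]].
Insert 2: 2 bumps 5 from row 1; 5 appends to row 2. P = [[1, 2, 6], [4, 5]].
Insert 3: 3 bumps 6 from row 1; 6 appends to row 2. P = [[1, 2, 3], [4, 5, 6]].

So P = [[1, 2, 3], [4, 5, 6]].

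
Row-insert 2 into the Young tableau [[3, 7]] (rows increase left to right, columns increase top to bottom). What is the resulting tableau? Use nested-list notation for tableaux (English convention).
[[2, 7], [3]]

In row 1, 2 replaces 3 (the leftmost entry greater than 2); 3 is bumped to row 2. 3 starts a new row 2. The new tableau is [[2, 7], [3]].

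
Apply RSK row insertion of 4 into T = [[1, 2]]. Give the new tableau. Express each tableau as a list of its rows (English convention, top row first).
[[1, 2, 4]]

4 is larger than every entry of row 1, so it is appended to row 1. The new tableau is [[1, 2, 4]].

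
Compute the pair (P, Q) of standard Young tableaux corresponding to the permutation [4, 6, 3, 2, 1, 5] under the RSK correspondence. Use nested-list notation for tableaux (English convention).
P = [[1, 5], [2, 6], [3], [4]], Q = [[1, 2], [3, 6], [4], [5]]

Insert each entry of the permutation into P by Schensted row insertion, recording in Q the position of each new cell.

Insert 4: appended to row 1. P = [[4]].
Insert 6: appended to row 1. P = [[4, 6]].
Insert 3: 3 bumps 4 from row 1; 4 starts row 2. P = [[3, 6], [4]].
Insert 2: 2 bumps 3 from row 1; 3 bumps 4 from row 2; 4 starts row 3. P = [[2, 6], [3], [4]].
Insert 1: 1 bumps 2 from row 1; 2 bumps 3 from row 2; 3 bumps 4 from row 3; 4 starts row 4. P = [[1, 6], [2], [3], [4]].
Insert 5: 5 bumps 6 from row 1; 6 appends to row 2. P = [[1, 5], [2, 6], [3], [4]].

So P = [[1, 5], [2, 6], [3], [4]], Q = [[1, 2], [3, 6], [4], [5]].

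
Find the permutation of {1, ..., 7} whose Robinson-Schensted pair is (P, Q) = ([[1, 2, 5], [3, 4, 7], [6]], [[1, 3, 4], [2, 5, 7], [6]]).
Reverse the RSK construction: for i from n down to 1, find the cell of Q containing i, remove the entry at that cell from P, and reverse-bump it up through P; the value ejected from row 1 is w(i).

Step i=7: Q has 7 at row 2, column 3; remove 7 from row 2 of P and reverse-bump: 7 enters row 1 and ejects 5. So w(7) = 5. P is now [[1, 2, 7], [3, 4], [6]].
Step i=6: Q has 6 at row 3, column 1; remove 6 from row 3 of P and reverse-bump: 6 enters row 2 and ejects 4; 4 enters row 1 and ejects 2. So w(6) = 2. P is now [[1, 4, 7], [3, 6]].
Step i=5: Q has 5 at row 2, column 2; remove 6 from row 2 of P and reverse-bump: 6 enters row 1 and ejects 4. So w(5) = 4. P is now [[1, 6, 7], [3]].
Step i=4: Q has 4 at row 1, column 3; remove that cell from P, ejecting 7. So w(4) = 7. P is now [[1, 6], [3]].
Step i=3: Q has 3 at row 1, column 2; remove that cell from P, ejecting 6. So w(3) = 6. P is now [[1], [3]].
Step i=2: Q has 2 at row 2, column 1; remove 3 from row 2 of P and reverse-bump: 3 enters row 1 and ejects 1. So w(2) = 1. P is now [[3]].
Step i=1: Q has 1 at row 1, column 1; remove that cell from P, ejecting 3. So w(1) = 3. P is now [].

So w = 3 1 6 7 4 2 5.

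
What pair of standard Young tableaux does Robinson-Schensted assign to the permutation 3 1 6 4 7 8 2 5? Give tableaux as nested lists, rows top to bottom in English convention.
P = [[1, 2, 5, 8], [3, 4, 7], [6]], Q = [[1, 3, 5, 6], [2, 4, 8], [7]]

Insert each entry of the permutation into P by Schensted row insertion, recording in Q the position of each new cell.

After inserting 3: P = [[3]].
After inserting 1: P = [[1], [3]].
After inserting 6: P = [[1, 6], [3]].
After inserting 4: P = [[1, 4], [3, 6]].
After inserting 7: P = [[1, 4, 7], [3, 6]].
After inserting 8: P = [[1, 4, 7, 8], [3, 6]].
After inserting 2: P = [[1, 2, 7, 8], [3, 4], [6]].
After inserting 5: P = [[1, 2, 5, 8], [3, 4, 7], [6]].

So P = [[1, 2, 5, 8], [3, 4, 7], [6]], Q = [[1, 3, 5, 6], [2, 4, 8], [7]].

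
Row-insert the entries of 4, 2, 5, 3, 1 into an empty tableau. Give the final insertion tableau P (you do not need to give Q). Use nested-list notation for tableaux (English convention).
Insert 4: appended to row 1. P = [[4]].
Insert 2: 2 bumps 4 from row 1; 4 starts row 2. P = [[2], [4]].
Insert 5: appended to row 1. P = [[2, 5], [4]].
Insert 3: 3 bumps 5 from row 1; 5 appends to row 2. P = [[2, 3], [4, 5]].
Insert 1: 1 bumps 2 from row 1; 2 bumps 4 from row 2; 4 starts row 3. P = [[1, 3], [2, 5], [4]].

So P = [[1, 3], [2, 5], [4]].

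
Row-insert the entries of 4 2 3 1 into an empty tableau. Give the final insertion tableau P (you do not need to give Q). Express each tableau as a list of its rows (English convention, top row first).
P = [[1, 3], [2], [4]]

Insert 4: appended to row 1. P = [[4]].
Insert 2: 2 bumps 4 from row 1; 4 starts row 2. P = [[2], [4]].
Insert 3: appended to row 1. P = [[2, 3], [4]].
Insert 1: 1 bumps 2 from row 1; 2 bumps 4 from row 2; 4 starts row 3. P = [[1, 3], [2], [4]].

So P = [[1, 3], [2], [4]].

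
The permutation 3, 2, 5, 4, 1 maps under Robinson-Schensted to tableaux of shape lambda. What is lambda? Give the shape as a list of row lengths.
[2, 2, 1]

RSK row insertion gives P = [[1, 4], [2, 5], [3]], which has shape [2, 2, 1].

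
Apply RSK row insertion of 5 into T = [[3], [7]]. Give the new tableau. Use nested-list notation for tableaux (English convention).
[[3, 5], [7]]

5 is larger than every entry of row 1, so it is appended to row 1. The new tableau is [[3, 5], [7]].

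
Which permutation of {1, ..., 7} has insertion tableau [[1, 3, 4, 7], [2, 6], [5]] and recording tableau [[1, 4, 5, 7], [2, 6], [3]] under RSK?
5 2 1 3 6 4 7

Reverse the RSK construction: for i from n down to 1, find the cell of Q containing i, remove the entry at that cell from P, and reverse-bump it up through P; the value ejected from row 1 is w(i).

Step i=7: Q has 7 at row 1, column 4; remove that cell from P, ejecting 7. So w(7) = 7. P is now [[1, 3, 4], [2, 6], [5]].
Step i=6: Q has 6 at row 2, column 2; remove 6 from row 2 of P and reverse-bump: 6 enters row 1 and ejects 4. So w(6) = 4. P is now [[1, 3, 6], [2], [5]].
Step i=5: Q has 5 at row 1, column 3; remove that cell from P, ejecting 6. So w(5) = 6. P is now [[1, 3], [2], [5]].
Step i=4: Q has 4 at row 1, column 2; remove that cell from P, ejecting 3. So w(4) = 3. P is now [[1], [2], [5]].
Step i=3: Q has 3 at row 3, column 1; remove 5 from row 3 of P and reverse-bump: 5 enters row 2 and ejects 2; 2 enters row 1 and ejects 1. So w(3) = 1. P is now [[2], [5]].
Step i=2: Q has 2 at row 2, column 1; remove 5 from row 2 of P and reverse-bump: 5 enters row 1 and ejects 2. So w(2) = 2. P is now [[5]].
Step i=1: Q has 1 at row 1, column 1; remove that cell from P, ejecting 5. So w(1) = 5. P is now [].

So w = 5 2 1 3 6 4 7.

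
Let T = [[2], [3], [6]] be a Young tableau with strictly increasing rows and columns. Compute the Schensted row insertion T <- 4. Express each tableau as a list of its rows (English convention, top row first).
4 is larger than every entry of row 1, so it is appended to row 1. The new tableau is [[2, 4], [3], [6]].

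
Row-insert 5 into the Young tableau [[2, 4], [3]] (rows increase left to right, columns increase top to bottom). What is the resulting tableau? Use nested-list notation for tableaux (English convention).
5 is larger than every entry of row 1, so it is appended to row 1. The new tableau is [[2, 4, 5], [3]].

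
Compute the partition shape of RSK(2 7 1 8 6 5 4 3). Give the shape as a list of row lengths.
RSK row insertion gives P = [[1, 3, 8], [2, 4], [5], [6], [7]], which has shape [3, 2, 1, 1, 1].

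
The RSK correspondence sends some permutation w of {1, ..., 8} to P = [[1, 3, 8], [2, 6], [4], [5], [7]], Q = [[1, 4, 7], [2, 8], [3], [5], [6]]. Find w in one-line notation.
Reverse RSK: for i = n, n-1, ..., 1, locate i in Q, remove the corresponding corner cell from P, and reverse-bump its entry up through P; the value ejected from row 1 is w(i).

So w = 7 5 4 6 2 1 8 3.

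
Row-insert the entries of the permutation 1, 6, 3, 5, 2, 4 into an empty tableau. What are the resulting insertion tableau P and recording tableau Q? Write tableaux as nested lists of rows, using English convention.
Insert each entry of the permutation into P by Schensted row insertion, recording in Q the position of each new cell.

After inserting 1: P = [[1]].
After inserting 6: P = [[1, 6]].
After inserting 3: P = [[1, 3], [6]].
After inserting 5: P = [[1, 3, 5], [6]].
After inserting 2: P = [[1, 2, 5], [3], [6]].
After inserting 4: P = [[1, 2, 4], [3, 5], [6]].

So P = [[1, 2, 4], [3, 5], [6]], Q = [[1, 2, 4], [3, 6], [5]].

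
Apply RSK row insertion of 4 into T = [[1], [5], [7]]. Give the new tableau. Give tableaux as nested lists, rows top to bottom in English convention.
[[1, 4], [5], [7]]

4 is larger than every entry of row 1, so it is appended to row 1. The new tableau is [[1, 4], [5], [7]].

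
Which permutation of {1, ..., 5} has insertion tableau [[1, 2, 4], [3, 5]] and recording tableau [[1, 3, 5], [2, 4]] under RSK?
3 1 5 2 4

Reverse the RSK construction: for i from n down to 1, find the cell of Q containing i, remove the entry at that cell from P, and reverse-bump it up through P; the value ejected from row 1 is w(i).

Step i=5: Q has 5 at row 1, column 3; remove that cell from P, ejecting 4. So w(5) = 4. P is now [[1, 2], [3, 5]].
Step i=4: Q has 4 at row 2, column 2; remove 5 from row 2 of P and reverse-bump: 5 enters row 1 and ejects 2. So w(4) = 2. P is now [[1, 5], [3]].
Step i=3: Q has 3 at row 1, column 2; remove that cell from P, ejecting 5. So w(3) = 5. P is now [[1], [3]].
Step i=2: Q has 2 at row 2, column 1; remove 3 from row 2 of P and reverse-bump: 3 enters row 1 and ejects 1. So w(2) = 1. P is now [[3]].
Step i=1: Q has 1 at row 1, column 1; remove that cell from P, ejecting 3. So w(1) = 3. P is now [].

So w = 3 1 5 2 4.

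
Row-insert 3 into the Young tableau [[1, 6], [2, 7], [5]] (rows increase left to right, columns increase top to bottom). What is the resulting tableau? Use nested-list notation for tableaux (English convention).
In row 1, 3 replaces 6 (the leftmost entry greater than 3); 6 is bumped to row 2. In row 2, 6 replaces 7 (the leftmost entry greater than 6); 7 is bumped to row 3. 7 is appended to row 3. The new tableau is [[1, 3], [2, 6], [5, 7]].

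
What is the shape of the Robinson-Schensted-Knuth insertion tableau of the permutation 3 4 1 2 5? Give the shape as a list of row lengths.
RSK row insertion gives P = [[1, 2, 5], [3, 4]], which has shape [3, 2].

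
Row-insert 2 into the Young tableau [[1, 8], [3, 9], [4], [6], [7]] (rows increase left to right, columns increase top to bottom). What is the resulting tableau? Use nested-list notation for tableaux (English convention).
[[1, 2], [3, 8], [4, 9], [6], [7]]

In row 1, 2 replaces 8 (the leftmost entry greater than 2); 8 is bumped to row 2. In row 2, 8 replaces 9 (the leftmost entry greater than 8); 9 is bumped to row 3. 9 is appended to row 3. The new tableau is [[1, 2], [3, 8], [4, 9], [6], [7]].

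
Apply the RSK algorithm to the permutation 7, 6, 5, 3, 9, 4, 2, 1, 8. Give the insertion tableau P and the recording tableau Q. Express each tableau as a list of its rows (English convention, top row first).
P = [[1, 4, 8], [2, 9], [3], [5], [6], [7]], Q = [[1, 5, 9], [2, 6], [3], [4], [7], [8]]

Insert each entry of the permutation into P by Schensted row insertion, recording in Q the position of each new cell.

Insert 7: appended to row 1. P = [[7]], Q = [[1]].
Insert 6: 6 bumps 7 from row 1; 7 starts row 2. P = [[6], [7]], Q = [[1], [2]].
Insert 5: 5 bumps 6 from row 1; 6 bumps 7 from row 2; 7 starts row 3. P = [[5], [6], [7]], Q = [[1], [2], [3]].
Insert 3: 3 bumps 5 from row 1; 5 bumps 6 from row 2; 6 bumps 7 from row 3; 7 starts row 4. P = [[3], [5], [6], [7]], Q = [[1], [2], [3], [4]].
Insert 9: appended to row 1. P = [[3, 9], [5], [6], [7]], Q = [[1, 5], [2], [3], [4]].
Insert 4: 4 bumps 9 from row 1; 9 appends to row 2. P = [[3, 4], [5, 9], [6], [7]], Q = [[1, 5], [2, 6], [3], [4]].
Insert 2: 2 bumps 3 from row 1; 3 bumps 5 from row 2; 5 bumps 6 from row 3; 6 bumps 7 from row 4; 7 starts row 5. P = [[2, 4], [3, 9], [5], [6], [7]], Q = [[1, 5], [2, 6], [3], [4], [7]].
Insert 1: 1 bumps 2 from row 1; 2 bumps 3 from row 2; 3 bumps 5 from row 3; 5 bumps 6 from row 4; 6 bumps 7 from row 5; 7 starts row 6. P = [[1, 4], [2, 9], [3], [5], [6], [7]], Q = [[1, 5], [2, 6], [3], [4], [7], [8]].
Insert 8: appended to row 1. P = [[1, 4, 8], [2, 9], [3], [5], [6], [7]], Q = [[1, 5, 9], [2, 6], [3], [4], [7], [8]].

So P = [[1, 4, 8], [2, 9], [3], [5], [6], [7]], Q = [[1, 5, 9], [2, 6], [3], [4], [7], [8]].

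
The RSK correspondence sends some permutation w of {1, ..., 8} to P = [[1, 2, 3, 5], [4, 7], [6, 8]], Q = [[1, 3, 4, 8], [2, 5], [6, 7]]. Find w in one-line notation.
Reverse the RSK construction: for i from n down to 1, find the cell of Q containing i, remove the entry at that cell from P, and reverse-bump it up through P; the value ejected from row 1 is w(i).

Step i=8: Q has 8 at row 1, column 4; remove that cell from P, ejecting 5. So w(8) = 5. P is now [[1, 2, 3], [4, 7], [6, 8]].
Step i=7: Q has 7 at row 3, column 2; remove 8 from row 3 of P and reverse-bump: 8 enters row 2 and ejects 7; 7 enters row 1 and ejects 3. So w(7) = 3. P is now [[1, 2, 7], [4, 8], [6]].
Step i=6: Q has 6 at row 3, column 1; remove 6 from row 3 of P and reverse-bump: 6 enters row 2 and ejects 4; 4 enters row 1 and ejects 2. So w(6) = 2. P is now [[1, 4, 7], [6, 8]].
Step i=5: Q has 5 at row 2, column 2; remove 8 from row 2 of P and reverse-bump: 8 enters row 1 and ejects 7. So w(5) = 7. P is now [[1, 4, 8], [6]].
Step i=4: Q has 4 at row 1, column 3; remove that cell from P, ejecting 8. So w(4) = 8. P is now [[1, 4], [6]].
Step i=3: Q has 3 at row 1, column 2; remove that cell from P, ejecting 4. So w(3) = 4. P is now [[1], [6]].
Step i=2: Q has 2 at row 2, column 1; remove 6 from row 2 of P and reverse-bump: 6 enters row 1 and ejects 1. So w(2) = 1. P is now [[6]].
Step i=1: Q has 1 at row 1, column 1; remove that cell from P, ejecting 6. So w(1) = 6. P is now [].

So w = 6 1 4 8 7 2 3 5.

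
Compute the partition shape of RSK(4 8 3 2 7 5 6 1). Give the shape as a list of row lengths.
RSK row insertion gives P = [[1, 5, 6], [2, 7], [3, 8], [4]], which has shape [3, 2, 2, 1].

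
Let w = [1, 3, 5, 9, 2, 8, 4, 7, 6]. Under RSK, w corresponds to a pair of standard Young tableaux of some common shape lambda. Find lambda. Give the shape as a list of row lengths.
[4, 3, 1, 1]

Row-insert each entry into an empty tableau.

After inserting 1: P = [[1]].
After inserting 3: P = [[1, 3]].
After inserting 5: P = [[1, 3, 5]].
After inserting 9: P = [[1, 3, 5, 9]].
After inserting 2: P = [[1, 2, 5, 9], [3]].
After inserting 8: P = [[1, 2, 5, 8], [3, 9]].
After inserting 4: P = [[1, 2, 4, 8], [3, 5], [9]].
After inserting 7: P = [[1, 2, 4, 7], [3, 5, 8], [9]].
After inserting 6: P = [[1, 2, 4, 6], [3, 5, 7], [8], [9]].

The final insertion tableau P = [[1, 2, 4, 6], [3, 5, 7], [8], [9]] has shape [4, 3, 1, 1].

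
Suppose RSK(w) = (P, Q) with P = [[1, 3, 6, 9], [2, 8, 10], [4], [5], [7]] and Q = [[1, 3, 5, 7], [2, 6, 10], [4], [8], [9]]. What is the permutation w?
Reverse RSK: for i = n, n-1, ..., 1, locate i in Q, remove the corresponding corner cell from P, and reverse-bump its entry up through P; the value ejected from row 1 is w(i).

So w = 7 2 5 4 8 6 10 3 1 9.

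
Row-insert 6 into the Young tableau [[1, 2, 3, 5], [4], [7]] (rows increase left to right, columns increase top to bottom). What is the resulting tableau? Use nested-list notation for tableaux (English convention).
6 is larger than every entry of row 1, so it is appended to row 1. The new tableau is [[1, 2, 3, 5, 6], [4], [7]].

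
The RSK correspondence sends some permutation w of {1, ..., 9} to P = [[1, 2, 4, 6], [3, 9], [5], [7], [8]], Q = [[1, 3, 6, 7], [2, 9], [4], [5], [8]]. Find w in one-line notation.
8 1 7 5 3 4 9 2 6

Reverse the RSK construction: for i from n down to 1, find the cell of Q containing i, remove the entry at that cell from P, and reverse-bump it up through P; the value ejected from row 1 is w(i).

Step i=9: Q has 9 at row 2, column 2; remove 9 from row 2 of P and reverse-bump: 9 enters row 1 and ejects 6. So w(9) = 6. P is now [[1, 2, 4, 9], [3], [5], [7], [8]].
Step i=8: Q has 8 at row 5, column 1; remove 8 from row 5 of P and reverse-bump: 8 enters row 4 and ejects 7; 7 enters row 3 and ejects 5; 5 enters row 2 and ejects 3; 3 enters row 1 and ejects 2. So w(8) = 2. P is now [[1, 3, 4, 9], [5], [7], [8]].
Step i=7: Q has 7 at row 1, column 4; remove that cell from P, ejecting 9. So w(7) = 9. P is now [[1, 3, 4], [5], [7], [8]].
Step i=6: Q has 6 at row 1, column 3; remove that cell from P, ejecting 4. So w(6) = 4. P is now [[1, 3], [5], [7], [8]].
Step i=5: Q has 5 at row 4, column 1; remove 8 from row 4 of P and reverse-bump: 8 enters row 3 and ejects 7; 7 enters row 2 and ejects 5; 5 enters row 1 and ejects 3. So w(5) = 3. P is now [[1, 5], [7], [8]].
Step i=4: Q has 4 at row 3, column 1; remove 8 from row 3 of P and reverse-bump: 8 enters row 2 and ejects 7; 7 enters row 1 and ejects 5. So w(4) = 5. P is now [[1, 7], [8]].
Step i=3: Q has 3 at row 1, column 2; remove that cell from P, ejecting 7. So w(3) = 7. P is now [[1], [8]].
Step i=2: Q has 2 at row 2, column 1; remove 8 from row 2 of P and reverse-bump: 8 enters row 1 and ejects 1. So w(2) = 1. P is now [[8]].
Step i=1: Q has 1 at row 1, column 1; remove that cell from P, ejecting 8. So w(1) = 8. P is now [].

So w = 8 1 7 5 3 4 9 2 6.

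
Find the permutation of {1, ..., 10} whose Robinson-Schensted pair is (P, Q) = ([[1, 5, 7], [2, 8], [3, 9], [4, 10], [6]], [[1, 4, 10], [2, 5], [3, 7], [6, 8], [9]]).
6 4 3 10 9 2 8 5 1 7

Reverse the RSK construction: for i from n down to 1, find the cell of Q containing i, remove the entry at that cell from P, and reverse-bump it up through P; the value ejected from row 1 is w(i).

Step i=10: Q has 10 at row 1, column 3; remove that cell from P, ejecting 7. So w(10) = 7. P is now [[1, 5], [2, 8], [3, 9], [4, 10], [6]].
Step i=9: Q has 9 at row 5, column 1; remove 6 from row 5 of P and reverse-bump: 6 enters row 4 and ejects 4; 4 enters row 3 and ejects 3; 3 enters row 2 and ejects 2; 2 enters row 1 and ejects 1. So w(9) = 1. P is now [[2, 5], [3, 8], [4, 9], [6, 10]].
Step i=8: Q has 8 at row 4, column 2; remove 10 from row 4 of P and reverse-bump: 10 enters row 3 and ejects 9; 9 enters row 2 and ejects 8; 8 enters row 1 and ejects 5. So w(8) = 5. P is now [[2, 8], [3, 9], [4, 10], [6]].
Step i=7: Q has 7 at row 3, column 2; remove 10 from row 3 of P and reverse-bump: 10 enters row 2 and ejects 9; 9 enters row 1 and ejects 8. So w(7) = 8. P is now [[2, 9], [3, 10], [4], [6]].
Step i=6: Q has 6 at row 4, column 1; remove 6 from row 4 of P and reverse-bump: 6 enters row 3 and ejects 4; 4 enters row 2 and ejects 3; 3 enters row 1 and ejects 2. So w(6) = 2. P is now [[3, 9], [4, 10], [6]].
Step i=5: Q has 5 at row 2, column 2; remove 10 from row 2 of P and reverse-bump: 10 enters row 1 and ejects 9. So w(5) = 9. P is now [[3, 10], [4], [6]].
Step i=4: Q has 4 at row 1, column 2; remove that cell from P, ejecting 10. So w(4) = 10. P is now [[3], [4], [6]].
Step i=3: Q has 3 at row 3, column 1; remove 6 from row 3 of P and reverse-bump: 6 enters row 2 and ejects 4; 4 enters row 1 and ejects 3. So w(3) = 3. P is now [[4], [6]].
Step i=2: Q has 2 at row 2, column 1; remove 6 from row 2 of P and reverse-bump: 6 enters row 1 and ejects 4. So w(2) = 4. P is now [[6]].
Step i=1: Q has 1 at row 1, column 1; remove that cell from P, ejecting 6. So w(1) = 6. P is now [].

So w = 6 4 3 10 9 2 8 5 1 7.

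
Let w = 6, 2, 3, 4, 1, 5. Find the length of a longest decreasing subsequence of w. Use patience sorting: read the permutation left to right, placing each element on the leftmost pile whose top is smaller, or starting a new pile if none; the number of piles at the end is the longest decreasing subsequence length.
3

6: new pile. tops = [6]
2: new pile. tops = [6, 2]
3: onto pile 2 (replacing 2). tops = [6, 3]
4: onto pile 2 (replacing 3). tops = [6, 4]
1: new pile. tops = [6, 4, 1]
5: onto pile 2 (replacing 4). tops = [6, 5, 1]

3 piles, so the longest decreasing subsequence has length 3.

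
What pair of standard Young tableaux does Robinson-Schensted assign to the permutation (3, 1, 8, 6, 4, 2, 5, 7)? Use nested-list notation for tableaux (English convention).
Insert each entry of the permutation into P by Schensted row insertion, recording in Q the position of each new cell.

Insert 3: appended to row 1. P = [[3]], Q = [[1]].
Insert 1: 1 bumps 3 from row 1; 3 starts row 2. P = [[1], [3]], Q = [[1], [2]].
Insert 8: appended to row 1. P = [[1, 8], [3]], Q = [[1, 3], [2]].
Insert 6: 6 bumps 8 from row 1; 8 appends to row 2. P = [[1, 6], [3, 8]], Q = [[1, 3], [2, 4]].
Insert 4: 4 bumps 6 from row 1; 6 bumps 8 from row 2; 8 starts row 3. P = [[1, 4], [3, 6], [8]], Q = [[1, 3], [2, 4], [5]].
Insert 2: 2 bumps 4 from row 1; 4 bumps 6 from row 2; 6 bumps 8 from row 3; 8 starts row 4. P = [[1, 2], [3, 4], [6], [8]], Q = [[1, 3], [2, 4], [5], [6]].
Insert 5: appended to row 1. P = [[1, 2, 5], [3, 4], [6], [8]], Q = [[1, 3, 7], [2, 4], [5], [6]].
Insert 7: appended to row 1. P = [[1, 2, 5, 7], [3, 4], [6], [8]], Q = [[1, 3, 7, 8], [2, 4], [5], [6]].

So P = [[1, 2, 5, 7], [3, 4], [6], [8]], Q = [[1, 3, 7, 8], [2, 4], [5], [6]].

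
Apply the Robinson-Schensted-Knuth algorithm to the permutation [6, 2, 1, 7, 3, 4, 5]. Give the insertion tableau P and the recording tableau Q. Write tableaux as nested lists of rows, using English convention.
Insert each entry of the permutation into P by Schensted row insertion, recording in Q the position of each new cell.

Insert 6: appended to row 1. P = [[6]].
Insert 2: 2 bumps 6 from row 1; 6 starts row 2. P = [[2], [6]].
Insert 1: 1 bumps 2 from row 1; 2 bumps 6 from row 2; 6 starts row 3. P = [[1], [2], [6]].
Insert 7: appended to row 1. P = [[1, 7], [2], [6]].
Insert 3: 3 bumps 7 from row 1; 7 appends to row 2. P = [[1, 3], [2, 7], [6]].
Insert 4: appended to row 1. P = [[1, 3, 4], [2, 7], [6]].
Insert 5: appended to row 1. P = [[1, 3, 4, 5], [2, 7], [6]].

So P = [[1, 3, 4, 5], [2, 7], [6]], Q = [[1, 4, 6, 7], [2, 5], [3]].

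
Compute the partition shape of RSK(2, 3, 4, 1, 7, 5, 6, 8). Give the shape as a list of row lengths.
[6, 2]

Row-insert each entry into an empty tableau.

After inserting 2: P = [[2]].
After inserting 3: P = [[2, 3]].
After inserting 4: P = [[2, 3, 4]].
After inserting 1: P = [[1, 3, 4], [2]].
After inserting 7: P = [[1, 3, 4, 7], [2]].
After inserting 5: P = [[1, 3, 4, 5], [2, 7]].
After inserting 6: P = [[1, 3, 4, 5, 6], [2, 7]].
After inserting 8: P = [[1, 3, 4, 5, 6, 8], [2, 7]].

The final insertion tableau P = [[1, 3, 4, 5, 6, 8], [2, 7]] has shape [6, 2].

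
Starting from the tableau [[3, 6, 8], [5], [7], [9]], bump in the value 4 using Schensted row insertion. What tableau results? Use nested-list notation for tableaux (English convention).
In row 1, 4 replaces 6 (the leftmost entry greater than 4); 6 is bumped to row 2. 6 is appended to row 2. The new tableau is [[3, 4, 8], [5, 6], [7], [9]].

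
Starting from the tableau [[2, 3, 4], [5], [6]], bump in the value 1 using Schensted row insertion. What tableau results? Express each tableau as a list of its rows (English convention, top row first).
In row 1, 1 replaces 2 (the leftmost entry greater than 1); 2 is bumped to row 2. In row 2, 2 replaces 5 (the leftmost entry greater than 2); 5 is bumped to row 3. In row 3, 5 replaces 6 (the leftmost entry greater than 5); 6 is bumped to row 4. 6 starts a new row 4. The new tableau is [[1, 3, 4], [2], [5], [6]].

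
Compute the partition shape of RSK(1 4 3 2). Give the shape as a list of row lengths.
Row-insert each entry into an empty tableau.

After inserting 1: P = [[1]].
After inserting 4: P = [[1, 4]].
After inserting 3: P = [[1, 3], [4]].
After inserting 2: P = [[1, 2], [3], [4]].

The final insertion tableau P = [[1, 2], [3], [4]] has shape [2, 1, 1].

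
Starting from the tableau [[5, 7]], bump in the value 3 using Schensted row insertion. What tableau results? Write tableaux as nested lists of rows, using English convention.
In row 1, 3 replaces 5 (the leftmost entry greater than 3); 5 is bumped to row 2. 5 starts a new row 2. The new tableau is [[3, 7], [5]].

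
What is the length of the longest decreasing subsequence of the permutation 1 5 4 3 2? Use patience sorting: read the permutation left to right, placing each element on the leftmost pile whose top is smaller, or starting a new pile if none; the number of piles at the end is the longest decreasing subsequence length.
4

1: new pile. tops = [1]
5: onto pile 1 (replacing 1). tops = [5]
4: new pile. tops = [5, 4]
3: new pile. tops = [5, 4, 3]
2: new pile. tops = [5, 4, 3, 2]

4 piles, so the longest decreasing subsequence has length 4.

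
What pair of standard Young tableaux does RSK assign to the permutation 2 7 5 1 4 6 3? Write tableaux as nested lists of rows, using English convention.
P = [[1, 3, 6], [2, 4], [5], [7]], Q = [[1, 2, 6], [3, 5], [4], [7]]

Insert each entry of the permutation into P by Schensted row insertion, recording in Q the position of each new cell.

Insert 2: appended to row 1. P = [[2]].
Insert 7: appended to row 1. P = [[2, 7]].
Insert 5: 5 bumps 7 from row 1; 7 starts row 2. P = [[2, 5], [7]].
Insert 1: 1 bumps 2 from row 1; 2 bumps 7 from row 2; 7 starts row 3. P = [[1, 5], [2], [7]].
Insert 4: 4 bumps 5 from row 1; 5 appends to row 2. P = [[1, 4], [2, 5], [7]].
Insert 6: appended to row 1. P = [[1, 4, 6], [2, 5], [7]].
Insert 3: 3 bumps 4 from row 1; 4 bumps 5 from row 2; 5 bumps 7 from row 3; 7 starts row 4. P = [[1, 3, 6], [2, 4], [5], [7]].

So P = [[1, 3, 6], [2, 4], [5], [7]], Q = [[1, 2, 6], [3, 5], [4], [7]].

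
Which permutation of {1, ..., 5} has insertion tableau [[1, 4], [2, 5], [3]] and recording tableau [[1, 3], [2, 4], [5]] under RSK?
3 2 5 4 1

Reverse the RSK construction: for i from n down to 1, find the cell of Q containing i, remove the entry at that cell from P, and reverse-bump it up through P; the value ejected from row 1 is w(i).

Step i=5: Q has 5 at row 3, column 1; remove 3 from row 3 of P and reverse-bump: 3 enters row 2 and ejects 2; 2 enters row 1 and ejects 1. So w(5) = 1. P is now [[2, 4], [3, 5]].
Step i=4: Q has 4 at row 2, column 2; remove 5 from row 2 of P and reverse-bump: 5 enters row 1 and ejects 4. So w(4) = 4. P is now [[2, 5], [3]].
Step i=3: Q has 3 at row 1, column 2; remove that cell from P, ejecting 5. So w(3) = 5. P is now [[2], [3]].
Step i=2: Q has 2 at row 2, column 1; remove 3 from row 2 of P and reverse-bump: 3 enters row 1 and ejects 2. So w(2) = 2. P is now [[3]].
Step i=1: Q has 1 at row 1, column 1; remove that cell from P, ejecting 3. So w(1) = 3. P is now [].

So w = 3 2 5 4 1.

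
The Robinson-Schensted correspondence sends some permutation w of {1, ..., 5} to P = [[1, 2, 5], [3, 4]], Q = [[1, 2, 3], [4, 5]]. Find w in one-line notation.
Reverse RSK: for i = n, n-1, ..., 1, locate i in Q, remove the corresponding corner cell from P, and reverse-bump its entry up through P; the value ejected from row 1 is w(i).

So w = 3 4 5 1 2.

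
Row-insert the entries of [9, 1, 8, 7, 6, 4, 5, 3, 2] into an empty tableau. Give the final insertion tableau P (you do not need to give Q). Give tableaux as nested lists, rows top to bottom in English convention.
P = [[1, 2, 5], [3], [4], [6], [7], [8], [9]]

Insert 9: appended to row 1. P = [[9]].
Insert 1: 1 bumps 9 from row 1; 9 starts row 2. P = [[1], [9]].
Insert 8: appended to row 1. P = [[1, 8], [9]].
Insert 7: 7 bumps 8 from row 1; 8 bumps 9 from row 2; 9 starts row 3. P = [[1, 7], [8], [9]].
Insert 6: 6 bumps 7 from row 1; 7 bumps 8 from row 2; 8 bumps 9 from row 3; 9 starts row 4. P = [[1, 6], [7], [8], [9]].
Insert 4: 4 bumps 6 from row 1; 6 bumps 7 from row 2; 7 bumps 8 from row 3; 8 bumps 9 from row 4; 9 starts row 5. P = [[1, 4], [6], [7], [8], [9]].
Insert 5: appended to row 1. P = [[1, 4, 5], [6], [7], [8], [9]].
Insert 3: 3 bumps 4 from row 1; 4 bumps 6 from row 2; 6 bumps 7 from row 3; 7 bumps 8 from row 4; 8 bumps 9 from row 5; 9 starts row 6. P = [[1, 3, 5], [4], [6], [7], [8], [9]].
Insert 2: 2 bumps 3 from row 1; 3 bumps 4 from row 2; 4 bumps 6 from row 3; 6 bumps 7 from row 4; 7 bumps 8 from row 5; 8 bumps 9 from row 6; 9 starts row 7. P = [[1, 2, 5], [3], [4], [6], [7], [8], [9]].

So P = [[1, 2, 5], [3], [4], [6], [7], [8], [9]].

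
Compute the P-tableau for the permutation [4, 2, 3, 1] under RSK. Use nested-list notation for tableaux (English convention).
P = [[1, 3], [2], [4]]

After inserting 4: P = [[4]].
After inserting 2: P = [[2], [4]].
After inserting 3: P = [[2, 3], [4]].
After inserting 1: P = [[1, 3], [2], [4]].

So P = [[1, 3], [2], [4]].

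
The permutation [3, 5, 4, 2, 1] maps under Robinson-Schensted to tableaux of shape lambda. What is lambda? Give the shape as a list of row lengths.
Row-insert each entry into an empty tableau.

After inserting 3: P = [[3]].
After inserting 5: P = [[3, 5]].
After inserting 4: P = [[3, 4], [5]].
After inserting 2: P = [[2, 4], [3], [5]].
After inserting 1: P = [[1, 4], [2], [3], [5]].

The final insertion tableau P = [[1, 4], [2], [3], [5]] has shape [2, 1, 1, 1].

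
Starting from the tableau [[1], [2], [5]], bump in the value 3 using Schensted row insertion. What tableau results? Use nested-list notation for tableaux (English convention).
3 is larger than every entry of row 1, so it is appended to row 1. The new tableau is [[1, 3], [2], [5]].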